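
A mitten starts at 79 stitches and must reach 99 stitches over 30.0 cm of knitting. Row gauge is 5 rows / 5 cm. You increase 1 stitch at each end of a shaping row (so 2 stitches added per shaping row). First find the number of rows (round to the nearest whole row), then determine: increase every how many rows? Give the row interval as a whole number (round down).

Increase every 3rd row.

Rows = 30.0 × 1 = 30.0 → 30 rows.
Stitches to add: 20 → 10 shaping rows (at 2 st each).
30 / 10 = 3.00 → every 3 rows.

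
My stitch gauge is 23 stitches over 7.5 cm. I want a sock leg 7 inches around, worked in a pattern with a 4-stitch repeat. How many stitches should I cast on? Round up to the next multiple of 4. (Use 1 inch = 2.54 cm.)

Cast on 56 stitches.

7 in = 7 × 2.54 = 17.78 cm.
23 / 7.5 = 3.067 sts/cm.
17.78 × 3.067 = 54.53 sts.
→ 56.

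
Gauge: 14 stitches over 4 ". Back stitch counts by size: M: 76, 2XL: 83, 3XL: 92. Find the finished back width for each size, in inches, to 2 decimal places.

M 21.71 inches; 2XL 23.71 inches; 3XL 26.29 inches.

14/4 = 3.5 sts per in.
M: 76 / 3.5 = 21.714 → 21.71 in.
2XL: 83 / 3.5 = 23.714 → 23.71 in.
3XL: 92 / 3.5 = 26.286 → 26.29 in.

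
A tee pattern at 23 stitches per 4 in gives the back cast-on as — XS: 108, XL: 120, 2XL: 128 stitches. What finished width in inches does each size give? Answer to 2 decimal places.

23/4 = 5.75 sts per in.
XS: 108 / 5.75 = 18.783 → 18.78 in.
XL: 120 / 5.75 = 20.870 → 20.87 in.
2XL: 128 / 5.75 = 22.261 → 22.26 in.

XS 18.78 inches; XL 20.87 inches; 2XL 22.26 inches.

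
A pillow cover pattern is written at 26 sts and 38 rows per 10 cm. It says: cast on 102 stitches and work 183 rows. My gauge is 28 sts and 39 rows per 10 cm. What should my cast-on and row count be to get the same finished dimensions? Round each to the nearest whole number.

Cast on 110 stitches; work 188 rows.

Stitches: 102 × 28/26 = 109.85 → 110.
Rows: 183 × 39/38 = 187.82 → 188.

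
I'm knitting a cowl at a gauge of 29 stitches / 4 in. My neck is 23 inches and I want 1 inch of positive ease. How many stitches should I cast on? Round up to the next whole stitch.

Finished = 23 + 1 = 24 in.
29 / 4 = 7.25 sts per inch.
24.00 × 7.25 = 174.00 sts.

CO 174 sts.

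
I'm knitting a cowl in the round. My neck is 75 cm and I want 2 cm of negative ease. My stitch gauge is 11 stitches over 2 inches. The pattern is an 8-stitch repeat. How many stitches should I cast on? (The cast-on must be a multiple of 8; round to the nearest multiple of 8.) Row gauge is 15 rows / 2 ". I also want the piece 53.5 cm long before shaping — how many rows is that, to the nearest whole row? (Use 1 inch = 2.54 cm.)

Cast on 160 stitches; work 158 rows.

Finished = 75 − 2 = 73 cm.
73 cm × 1/2.54 = 28.74 inches.
11/2 = 5.5 sts per in; 28.74 × 5.5 = 158.07 sts.
Nearest multiple of 8 → 160.
53.5 cm = 21.06 inches; × 7.5 = 157.97 → 158 rows.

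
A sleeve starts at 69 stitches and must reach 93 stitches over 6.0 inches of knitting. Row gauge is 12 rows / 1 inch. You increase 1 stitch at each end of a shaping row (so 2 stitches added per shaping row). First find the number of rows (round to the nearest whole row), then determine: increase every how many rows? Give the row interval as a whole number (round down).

Increase every 6th row.

Rows = 6.0 × 12 = 72.0 → 72 rows.
Stitches to add: 24 → 12 shaping rows (at 2 st each).
72 / 12 = 6.00 → every 6 rows.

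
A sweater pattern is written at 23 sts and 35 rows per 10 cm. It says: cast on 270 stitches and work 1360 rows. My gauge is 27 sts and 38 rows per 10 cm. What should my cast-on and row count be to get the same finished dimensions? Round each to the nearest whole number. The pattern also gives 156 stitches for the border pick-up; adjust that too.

Stitches: 270 × 27/23 = 316.96 → 317.
Rows: 1360 × 38/35 = 1476.57 → 1477.
border pick-up: 156 × 27/23 = 183.13 → 183.

Cast on 317 stitches; work 1477 rows; border pick-up 183 stitches.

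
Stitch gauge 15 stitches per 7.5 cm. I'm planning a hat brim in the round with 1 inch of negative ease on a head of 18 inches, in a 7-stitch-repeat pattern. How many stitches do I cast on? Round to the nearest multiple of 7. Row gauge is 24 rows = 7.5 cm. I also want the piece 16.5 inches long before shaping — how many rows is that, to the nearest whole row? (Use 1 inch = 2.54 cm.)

Cast on 84 stitches; work 134 rows.

Finished = 18 − 1 = 17 inches.
17 inches × 2.54 = 43.18 cm.
15/7.5 = 2 sts per cm; 43.18 × 2 = 86.36 sts.
Nearest multiple of 7 → 84.
16.5 inches = 41.91 cm; × 3.2 = 134.11 → 134 rows.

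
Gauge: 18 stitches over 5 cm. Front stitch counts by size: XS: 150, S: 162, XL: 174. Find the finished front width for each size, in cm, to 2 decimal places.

18/5 = 3.6 sts per cm.
XS: 150 / 3.6 = 41.667 → 41.67 cm.
S: 162 / 3.6 = 45.000 → 45.00 cm.
XL: 174 / 3.6 = 48.333 → 48.33 cm.

XS 41.67 cm; S 45.00 cm; XL 48.33 cm.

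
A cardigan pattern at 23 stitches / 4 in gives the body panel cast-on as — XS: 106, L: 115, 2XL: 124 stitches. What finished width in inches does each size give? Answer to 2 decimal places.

23/4 = 5.75 sts per in.
XS: 106 / 5.75 = 18.435 → 18.43 in.
L: 115 / 5.75 = 20.000 → 20.00 in.
2XL: 124 / 5.75 = 21.565 → 21.57 in.

XS 18.43 inches; L 20.00 inches; 2XL 21.57 inches.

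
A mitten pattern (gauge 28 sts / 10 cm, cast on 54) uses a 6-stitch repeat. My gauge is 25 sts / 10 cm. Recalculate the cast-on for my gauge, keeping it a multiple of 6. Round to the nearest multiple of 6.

CO 48 sts.

54 × 25 / 28 = 48.21.
Nearest multiple of 6: 48.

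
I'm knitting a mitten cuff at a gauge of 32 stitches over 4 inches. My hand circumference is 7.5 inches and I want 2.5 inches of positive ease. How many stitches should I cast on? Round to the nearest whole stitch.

80 stitches.

Finished = 7.5 + 2.5 = 10 in.
32 / 4 = 8 sts per inch.
10.00 × 8 = 80.00 sts.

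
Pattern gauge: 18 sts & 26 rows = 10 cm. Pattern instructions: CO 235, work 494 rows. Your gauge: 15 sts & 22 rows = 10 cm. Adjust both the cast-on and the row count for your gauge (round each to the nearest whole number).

Cast on 196 stitches; work 418 rows.

Stitches: 235 × 15/18 = 195.83 → 196.
Rows: 494 × 22/26 = 418.00 → 418.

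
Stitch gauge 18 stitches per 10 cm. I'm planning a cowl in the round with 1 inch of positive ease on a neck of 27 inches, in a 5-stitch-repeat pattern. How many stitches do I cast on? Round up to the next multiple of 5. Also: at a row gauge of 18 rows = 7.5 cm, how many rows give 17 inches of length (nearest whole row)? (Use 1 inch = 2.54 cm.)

Cast on 130 stitches; work 104 rows.

Finished = 27 + 1 = 28 inches.
28 inches × 2.54 = 71.12 cm.
18/10 = 1.8 sts per cm; 71.12 × 1.8 = 128.02 sts.
Next multiple of 5 → 130.
17 inches = 43.18 cm; × 2.4 = 103.63 → 104 rows.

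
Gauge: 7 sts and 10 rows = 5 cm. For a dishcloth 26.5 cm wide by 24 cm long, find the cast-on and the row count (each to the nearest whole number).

Cast on 37 stitches and work 48 rows.

Stitch gauge = 7/5 = 1.4 sts/cm; 26.5 × 1.4 = 37.10 → 37 sts.
Row gauge = 10/5 = 2 rows/cm; 24 × 2 = 48.00 → 48 rows.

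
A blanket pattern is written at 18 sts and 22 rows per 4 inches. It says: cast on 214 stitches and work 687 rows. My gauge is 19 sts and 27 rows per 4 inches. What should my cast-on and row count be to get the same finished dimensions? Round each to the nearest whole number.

Cast on 226 stitches; work 843 rows.

Stitches: 214 × 19/18 = 225.89 → 226.
Rows: 687 × 27/22 = 843.14 → 843.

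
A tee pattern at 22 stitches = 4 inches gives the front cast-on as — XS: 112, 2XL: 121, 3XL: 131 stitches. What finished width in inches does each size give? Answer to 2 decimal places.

22/4 = 5.5 sts per in.
XS: 112 / 5.5 = 20.364 → 20.36 in.
2XL: 121 / 5.5 = 22.000 → 22.00 in.
3XL: 131 / 5.5 = 23.818 → 23.82 in.

XS 20.36 inches; 2XL 22.00 inches; 3XL 23.82 inches.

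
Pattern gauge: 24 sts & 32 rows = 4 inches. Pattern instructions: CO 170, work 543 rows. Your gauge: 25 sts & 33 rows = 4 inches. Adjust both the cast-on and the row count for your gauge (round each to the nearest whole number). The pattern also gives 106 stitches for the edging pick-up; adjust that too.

Cast on 177 stitches; work 560 rows; edging pick-up 110 stitches.

Stitches: 170 × 25/24 = 177.08 → 177.
Rows: 543 × 33/32 = 559.97 → 560.
edging pick-up: 106 × 25/24 = 110.42 → 110.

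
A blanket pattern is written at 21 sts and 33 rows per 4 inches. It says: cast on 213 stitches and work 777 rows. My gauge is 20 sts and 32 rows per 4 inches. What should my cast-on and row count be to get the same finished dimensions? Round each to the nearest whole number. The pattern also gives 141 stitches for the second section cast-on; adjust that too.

Stitches: 213 × 20/21 = 202.86 → 203.
Rows: 777 × 32/33 = 753.45 → 753.
second section cast-on: 141 × 20/21 = 134.29 → 134.

Cast on 203 stitches; work 753 rows; second section cast-on 134 stitches.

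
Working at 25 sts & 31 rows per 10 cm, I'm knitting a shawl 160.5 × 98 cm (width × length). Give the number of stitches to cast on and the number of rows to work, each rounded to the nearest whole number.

Cast on 401 stitches and work 304 rows.

Stitch gauge = 25/10 = 2.5 sts/cm; 160.5 × 2.5 = 401.25 → 401 sts.
Row gauge = 31/10 = 3.1 rows/cm; 98 × 3.1 = 303.80 → 304 rows.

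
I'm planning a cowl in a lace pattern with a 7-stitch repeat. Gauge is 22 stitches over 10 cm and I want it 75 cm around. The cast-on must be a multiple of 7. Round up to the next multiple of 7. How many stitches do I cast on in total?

22 / 10 = 2.2 sts per cm.
75 × 2.2 = 165.00 sts.
Next multiple of 7: 168.

168 stitches.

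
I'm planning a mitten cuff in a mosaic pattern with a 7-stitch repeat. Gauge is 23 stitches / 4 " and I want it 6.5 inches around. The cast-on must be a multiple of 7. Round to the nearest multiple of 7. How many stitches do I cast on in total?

23 / 4 = 5.75 sts per inch.
6.5 × 5.75 = 37.38 sts.
Nearest multiple of 7: 35.

Cast on 35 stitches.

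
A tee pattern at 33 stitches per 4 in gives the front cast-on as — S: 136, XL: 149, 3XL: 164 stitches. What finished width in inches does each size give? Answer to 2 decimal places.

S 16.48 inches; XL 18.06 inches; 3XL 19.88 inches.

33/4 = 8.25 sts per in.
S: 136 / 8.25 = 16.485 → 16.48 in.
XL: 149 / 8.25 = 18.061 → 18.06 in.
3XL: 164 / 8.25 = 19.879 → 19.88 in.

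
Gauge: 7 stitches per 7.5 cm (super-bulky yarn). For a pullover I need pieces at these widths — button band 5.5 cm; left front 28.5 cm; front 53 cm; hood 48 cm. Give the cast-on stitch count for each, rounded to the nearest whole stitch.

button band 5; left front 27; front 49; hood 45.

Rate = 7/7.5 = 0.933 sts per cm.
button band: 5.5 × 0.933 = 5.13 → 5.
left front: 28.5 × 0.933 = 26.60 → 27.
front: 53 × 0.933 = 49.47 → 49.
hood: 48 × 0.933 = 44.80 → 45.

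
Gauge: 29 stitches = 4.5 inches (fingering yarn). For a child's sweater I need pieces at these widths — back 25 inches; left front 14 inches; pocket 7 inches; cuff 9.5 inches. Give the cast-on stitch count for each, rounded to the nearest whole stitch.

Rate = 29/4.5 = 6.444 sts per in.
back: 25 × 6.444 = 161.11 → 161.
left front: 14 × 6.444 = 90.22 → 90.
pocket: 7 × 6.444 = 45.11 → 45.
cuff: 9.5 × 6.444 = 61.22 → 61.

back 161; left front 90; pocket 45; cuff 61.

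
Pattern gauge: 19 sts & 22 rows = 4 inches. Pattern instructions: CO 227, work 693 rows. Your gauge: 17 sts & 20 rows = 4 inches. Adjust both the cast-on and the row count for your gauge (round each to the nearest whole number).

Stitches: 227 × 17/19 = 203.11 → 203.
Rows: 693 × 20/22 = 630.00 → 630.

Cast on 203 stitches; work 630 rows.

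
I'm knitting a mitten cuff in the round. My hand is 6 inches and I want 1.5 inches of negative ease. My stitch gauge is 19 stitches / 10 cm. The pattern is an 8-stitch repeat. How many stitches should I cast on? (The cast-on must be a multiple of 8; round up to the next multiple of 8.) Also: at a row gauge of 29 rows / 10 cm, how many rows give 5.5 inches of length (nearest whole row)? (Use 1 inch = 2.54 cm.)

Finished = 6 − 1.5 = 4.5 inches.
4.5 inches × 2.54 = 11.43 cm.
19/10 = 1.9 sts per cm; 11.43 × 1.9 = 21.72 sts.
Next multiple of 8 → 24.
5.5 inches = 13.97 cm; × 2.9 = 40.51 → 41 rows.

Cast on 24 stitches; work 41 rows.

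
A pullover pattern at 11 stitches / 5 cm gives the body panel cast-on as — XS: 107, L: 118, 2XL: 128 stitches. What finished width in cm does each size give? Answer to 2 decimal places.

XS 48.64 cm; L 53.64 cm; 2XL 58.18 cm.

11/5 = 2.2 sts per cm.
XS: 107 / 2.2 = 48.636 → 48.64 cm.
L: 118 / 2.2 = 53.636 → 53.64 cm.
2XL: 128 / 2.2 = 58.182 → 58.18 cm.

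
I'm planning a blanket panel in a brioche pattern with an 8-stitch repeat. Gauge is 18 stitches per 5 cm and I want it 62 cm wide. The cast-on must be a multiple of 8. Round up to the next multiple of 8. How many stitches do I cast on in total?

18 / 5 = 3.6 sts per cm.
62 × 3.6 = 223.20 sts.
Next multiple of 8: 224.

Cast on 224 stitches.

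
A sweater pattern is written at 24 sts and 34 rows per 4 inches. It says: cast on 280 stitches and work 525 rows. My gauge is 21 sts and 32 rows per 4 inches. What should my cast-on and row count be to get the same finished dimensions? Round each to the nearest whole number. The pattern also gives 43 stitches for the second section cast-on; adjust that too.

Cast on 245 stitches; work 494 rows; second section cast-on 38 stitches.

Stitches: 280 × 21/24 = 245.00 → 245.
Rows: 525 × 32/34 = 494.12 → 494.
second section cast-on: 43 × 21/24 = 37.62 → 38.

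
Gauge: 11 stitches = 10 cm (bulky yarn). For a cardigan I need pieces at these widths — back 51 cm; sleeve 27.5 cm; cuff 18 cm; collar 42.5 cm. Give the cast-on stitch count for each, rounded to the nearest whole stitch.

back 56; sleeve 30; cuff 20; collar 47.

Rate = 11/10 = 1.1 sts per cm.
back: 51 × 1.1 = 56.10 → 56.
sleeve: 27.5 × 1.1 = 30.25 → 30.
cuff: 18 × 1.1 = 19.80 → 20.
collar: 42.5 × 1.1 = 46.75 → 47.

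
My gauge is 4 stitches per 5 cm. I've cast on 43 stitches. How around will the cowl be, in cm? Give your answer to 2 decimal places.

4 stitches / 5 cm = 0.8 stitches per cm.
43 / 0.8 = 53.750 cm.

53.75 cm.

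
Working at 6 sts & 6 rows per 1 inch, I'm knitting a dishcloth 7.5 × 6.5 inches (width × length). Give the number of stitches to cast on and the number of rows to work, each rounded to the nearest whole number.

Cast on 45 stitches and work 39 rows.

Stitch gauge = 6/1 = 6 sts/in; 7.5 × 6 = 45.00 → 45 sts.
Row gauge = 6/1 = 6 rows/in; 6.5 × 6 = 39.00 → 39 rows.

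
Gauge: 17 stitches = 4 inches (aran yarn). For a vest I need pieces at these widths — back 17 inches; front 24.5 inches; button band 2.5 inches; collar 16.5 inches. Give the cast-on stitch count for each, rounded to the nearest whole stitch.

Rate = 17/4 = 4.25 sts per in.
back: 17 × 4.25 = 72.25 → 72.
front: 24.5 × 4.25 = 104.12 → 104.
button band: 2.5 × 4.25 = 10.62 → 11.
collar: 16.5 × 4.25 = 70.12 → 70.

back 72; front 104; button band 11; collar 70.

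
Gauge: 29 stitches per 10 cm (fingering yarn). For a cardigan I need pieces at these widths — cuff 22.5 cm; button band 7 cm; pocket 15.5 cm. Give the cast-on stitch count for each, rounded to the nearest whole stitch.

Rate = 29/10 = 2.9 sts per cm.
cuff: 22.5 × 2.9 = 65.25 → 65.
button band: 7 × 2.9 = 20.30 → 20.
pocket: 15.5 × 2.9 = 44.95 → 45.

cuff 65; button band 20; pocket 45.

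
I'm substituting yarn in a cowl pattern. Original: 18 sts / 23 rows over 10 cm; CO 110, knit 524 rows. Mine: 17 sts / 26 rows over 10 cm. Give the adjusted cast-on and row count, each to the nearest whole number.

Cast on 104 stitches; work 592 rows.

Stitches: 110 × 17/18 = 103.89 → 104.
Rows: 524 × 26/23 = 592.35 → 592.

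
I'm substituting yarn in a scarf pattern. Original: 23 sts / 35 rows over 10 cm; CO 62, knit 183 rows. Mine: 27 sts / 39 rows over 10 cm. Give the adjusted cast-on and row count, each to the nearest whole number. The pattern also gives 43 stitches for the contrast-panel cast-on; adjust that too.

Cast on 73 stitches; work 204 rows; contrast-panel cast-on 50 stitches.

Stitches: 62 × 27/23 = 72.78 → 73.
Rows: 183 × 39/35 = 203.91 → 204.
contrast-panel cast-on: 43 × 27/23 = 50.48 → 50.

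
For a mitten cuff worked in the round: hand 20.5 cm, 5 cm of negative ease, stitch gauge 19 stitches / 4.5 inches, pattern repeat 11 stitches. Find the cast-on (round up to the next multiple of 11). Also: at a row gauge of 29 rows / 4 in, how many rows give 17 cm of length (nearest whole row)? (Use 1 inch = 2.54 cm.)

Cast on 33 stitches; work 49 rows.

Finished = 20.5 − 5 = 15.5 cm.
15.5 cm × 1/2.54 = 6.10 inches.
19/4.5 = 4.222 sts per in; 6.10 × 4.222 = 25.77 sts.
Next multiple of 11 → 33.
17 cm = 6.69 inches; × 7.25 = 48.52 → 49 rows.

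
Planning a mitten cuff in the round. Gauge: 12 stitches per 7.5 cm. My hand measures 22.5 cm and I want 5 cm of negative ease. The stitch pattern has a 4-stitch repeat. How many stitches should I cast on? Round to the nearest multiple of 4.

Finished = 22.5 − 5 = 17.5 cm.
12 / 7.5 = 1.6 sts/cm.
17.5 × 1.6 = 28.00 sts.
Nearest multiple of 4: 28.

28 stitches.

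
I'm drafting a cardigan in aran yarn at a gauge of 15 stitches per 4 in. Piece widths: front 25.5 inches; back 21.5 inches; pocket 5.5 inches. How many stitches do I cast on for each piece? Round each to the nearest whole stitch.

Rate = 15/4 = 3.75 sts per in.
front: 25.5 × 3.75 = 95.62 → 96.
back: 21.5 × 3.75 = 80.62 → 81.
pocket: 5.5 × 3.75 = 20.62 → 21.

front 96; back 81; pocket 21.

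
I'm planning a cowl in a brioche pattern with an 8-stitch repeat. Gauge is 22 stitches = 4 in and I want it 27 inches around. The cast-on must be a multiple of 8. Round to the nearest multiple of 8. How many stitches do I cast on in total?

22 / 4 = 5.5 sts per inch.
27 × 5.5 = 148.50 sts.
Nearest multiple of 8: 152.

CO 152 sts.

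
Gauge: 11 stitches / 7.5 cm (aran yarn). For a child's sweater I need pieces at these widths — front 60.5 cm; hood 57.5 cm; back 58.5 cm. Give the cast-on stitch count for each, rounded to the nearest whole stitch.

Rate = 11/7.5 = 1.467 sts per cm.
front: 60.5 × 1.467 = 88.73 → 89.
hood: 57.5 × 1.467 = 84.33 → 84.
back: 58.5 × 1.467 = 85.80 → 86.

front 89; hood 84; back 86.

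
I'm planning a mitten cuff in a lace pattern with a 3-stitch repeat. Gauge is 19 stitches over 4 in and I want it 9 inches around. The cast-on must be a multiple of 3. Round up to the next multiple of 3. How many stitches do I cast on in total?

19 / 4 = 4.75 sts per inch.
9 × 4.75 = 42.75 sts.
Next multiple of 3: 45.

Cast on 45 stitches.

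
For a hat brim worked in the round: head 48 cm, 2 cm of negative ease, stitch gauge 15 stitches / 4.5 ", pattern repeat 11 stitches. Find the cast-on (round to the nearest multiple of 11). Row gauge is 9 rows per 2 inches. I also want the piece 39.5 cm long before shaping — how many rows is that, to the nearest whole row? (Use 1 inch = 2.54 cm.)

Cast on 55 stitches; work 70 rows.

Finished = 48 − 2 = 46 cm.
46 cm × 1/2.54 = 18.11 inches.
15/4.5 = 3.333 sts per in; 18.11 × 3.333 = 60.37 sts.
Nearest multiple of 11 → 55.
39.5 cm = 15.55 inches; × 4.5 = 69.98 → 70 rows.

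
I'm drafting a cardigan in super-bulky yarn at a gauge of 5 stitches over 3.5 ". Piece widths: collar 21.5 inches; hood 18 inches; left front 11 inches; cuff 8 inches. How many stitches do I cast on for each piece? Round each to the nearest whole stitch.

Rate = 5/3.5 = 1.429 sts per in.
collar: 21.5 × 1.429 = 30.71 → 31.
hood: 18 × 1.429 = 25.71 → 26.
left front: 11 × 1.429 = 15.71 → 16.
cuff: 8 × 1.429 = 11.43 → 11.

collar 31; hood 26; left front 16; cuff 11.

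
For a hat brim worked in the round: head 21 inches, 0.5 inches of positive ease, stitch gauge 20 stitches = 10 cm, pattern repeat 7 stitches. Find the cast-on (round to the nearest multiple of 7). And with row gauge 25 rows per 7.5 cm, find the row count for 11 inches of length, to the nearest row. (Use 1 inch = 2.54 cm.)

Cast on 112 stitches; work 93 rows.

Finished = 21 + 0.5 = 21.5 inches.
21.5 inches × 2.54 = 54.61 cm.
20/10 = 2 sts per cm; 54.61 × 2 = 109.22 sts.
Nearest multiple of 7 → 112.
11 inches = 27.94 cm; × 3.333 = 93.13 → 93 rows.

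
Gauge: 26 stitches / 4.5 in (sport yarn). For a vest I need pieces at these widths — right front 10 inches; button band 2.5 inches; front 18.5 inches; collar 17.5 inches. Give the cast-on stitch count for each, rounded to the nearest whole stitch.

Rate = 26/4.5 = 5.778 sts per in.
right front: 10 × 5.778 = 57.78 → 58.
button band: 2.5 × 5.778 = 14.44 → 14.
front: 18.5 × 5.778 = 106.89 → 107.
collar: 17.5 × 5.778 = 101.11 → 101.

right front 58; button band 14; front 107; collar 101.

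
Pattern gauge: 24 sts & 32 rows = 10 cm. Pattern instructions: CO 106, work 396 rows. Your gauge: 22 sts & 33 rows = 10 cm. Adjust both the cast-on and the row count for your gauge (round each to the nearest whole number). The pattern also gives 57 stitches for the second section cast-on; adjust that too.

Cast on 97 stitches; work 408 rows; second section cast-on 52 stitches.

Stitches: 106 × 22/24 = 97.17 → 97.
Rows: 396 × 33/32 = 408.38 → 408.
second section cast-on: 57 × 22/24 = 52.25 → 52.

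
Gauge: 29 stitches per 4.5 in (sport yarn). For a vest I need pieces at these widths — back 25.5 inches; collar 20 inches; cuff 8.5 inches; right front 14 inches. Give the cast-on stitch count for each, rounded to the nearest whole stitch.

Rate = 29/4.5 = 6.444 sts per in.
back: 25.5 × 6.444 = 164.33 → 164.
collar: 20 × 6.444 = 128.89 → 129.
cuff: 8.5 × 6.444 = 54.78 → 55.
right front: 14 × 6.444 = 90.22 → 90.

back 164; collar 129; cuff 55; right front 90.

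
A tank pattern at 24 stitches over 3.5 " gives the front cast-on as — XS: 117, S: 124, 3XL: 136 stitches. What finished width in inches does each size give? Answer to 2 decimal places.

XS 17.06 inches; S 18.08 inches; 3XL 19.83 inches.

24/3.5 = 6.857 sts per in.
XS: 117 / 6.857 = 17.062 → 17.06 in.
S: 124 / 6.857 = 18.083 → 18.08 in.
3XL: 136 / 6.857 = 19.833 → 19.83 in.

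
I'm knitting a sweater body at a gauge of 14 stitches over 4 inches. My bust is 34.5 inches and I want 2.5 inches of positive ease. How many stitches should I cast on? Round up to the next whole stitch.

Cast on 130 stitches.

Finished = 34.5 + 2.5 = 37 in.
14 / 4 = 3.5 sts per inch.
37.00 × 3.5 = 129.50 sts.
→ 130 sts.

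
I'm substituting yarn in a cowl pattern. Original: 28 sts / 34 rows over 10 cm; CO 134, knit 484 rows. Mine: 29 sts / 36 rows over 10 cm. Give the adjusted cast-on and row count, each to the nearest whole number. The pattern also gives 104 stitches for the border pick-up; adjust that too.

Cast on 139 stitches; work 512 rows; border pick-up 108 stitches.

Stitches: 134 × 29/28 = 138.79 → 139.
Rows: 484 × 36/34 = 512.47 → 512.
border pick-up: 104 × 29/28 = 107.71 → 108.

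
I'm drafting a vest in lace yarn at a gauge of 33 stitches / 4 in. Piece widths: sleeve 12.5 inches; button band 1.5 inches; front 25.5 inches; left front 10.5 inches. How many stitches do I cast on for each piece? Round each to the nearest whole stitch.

sleeve 103; button band 12; front 210; left front 87.

Rate = 33/4 = 8.25 sts per in.
sleeve: 12.5 × 8.25 = 103.12 → 103.
button band: 1.5 × 8.25 = 12.38 → 12.
front: 25.5 × 8.25 = 210.38 → 210.
left front: 10.5 × 8.25 = 86.62 → 87.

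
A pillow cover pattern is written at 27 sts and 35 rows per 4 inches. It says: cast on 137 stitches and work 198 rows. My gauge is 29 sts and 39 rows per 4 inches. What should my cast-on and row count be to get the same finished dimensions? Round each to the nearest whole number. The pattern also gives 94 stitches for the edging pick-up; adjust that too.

Cast on 147 stitches; work 221 rows; edging pick-up 101 stitches.

Stitches: 137 × 29/27 = 147.15 → 147.
Rows: 198 × 39/35 = 220.63 → 221.
edging pick-up: 94 × 29/27 = 100.96 → 101.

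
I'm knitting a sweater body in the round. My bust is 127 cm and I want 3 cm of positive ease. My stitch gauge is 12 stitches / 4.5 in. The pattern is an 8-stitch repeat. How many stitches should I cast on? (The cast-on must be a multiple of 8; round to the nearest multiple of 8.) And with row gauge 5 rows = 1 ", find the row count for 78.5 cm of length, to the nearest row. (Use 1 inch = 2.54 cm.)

Cast on 136 stitches; work 155 rows.

Finished = 127 + 3 = 130 cm.
130 cm × 1/2.54 = 51.18 inches.
12/4.5 = 2.667 sts per in; 51.18 × 2.667 = 136.48 sts.
Nearest multiple of 8 → 136.
78.5 cm = 30.91 inches; × 5 = 154.53 → 155 rows.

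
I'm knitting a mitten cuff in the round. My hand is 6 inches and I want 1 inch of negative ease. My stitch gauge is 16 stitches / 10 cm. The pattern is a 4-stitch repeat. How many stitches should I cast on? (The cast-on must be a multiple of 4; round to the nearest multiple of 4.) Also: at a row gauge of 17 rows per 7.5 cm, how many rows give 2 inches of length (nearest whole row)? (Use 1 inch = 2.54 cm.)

Cast on 20 stitches; work 12 rows.

Finished = 6 − 1 = 5 inches.
5 inches × 2.54 = 12.70 cm.
16/10 = 1.6 sts per cm; 12.70 × 1.6 = 20.32 sts.
Nearest multiple of 4 → 20.
2 inches = 5.08 cm; × 2.267 = 11.51 → 12 rows.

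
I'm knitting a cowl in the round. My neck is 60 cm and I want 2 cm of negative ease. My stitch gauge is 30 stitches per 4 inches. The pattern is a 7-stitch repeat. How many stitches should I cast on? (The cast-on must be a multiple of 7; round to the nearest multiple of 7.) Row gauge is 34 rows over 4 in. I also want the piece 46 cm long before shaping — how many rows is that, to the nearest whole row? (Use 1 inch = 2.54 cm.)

Cast on 168 stitches; work 154 rows.

Finished = 60 − 2 = 58 cm.
58 cm × 1/2.54 = 22.83 inches.
30/4 = 7.5 sts per in; 22.83 × 7.5 = 171.26 sts.
Nearest multiple of 7 → 168.
46 cm = 18.11 inches; × 8.5 = 153.94 → 154 rows.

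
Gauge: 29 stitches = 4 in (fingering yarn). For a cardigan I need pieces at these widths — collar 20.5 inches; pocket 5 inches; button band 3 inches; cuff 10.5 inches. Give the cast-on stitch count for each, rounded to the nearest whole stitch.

collar 149; pocket 36; button band 22; cuff 76.

Rate = 29/4 = 7.25 sts per in.
collar: 20.5 × 7.25 = 148.62 → 149.
pocket: 5 × 7.25 = 36.25 → 36.
button band: 3 × 7.25 = 21.75 → 22.
cuff: 10.5 × 7.25 = 76.12 → 76.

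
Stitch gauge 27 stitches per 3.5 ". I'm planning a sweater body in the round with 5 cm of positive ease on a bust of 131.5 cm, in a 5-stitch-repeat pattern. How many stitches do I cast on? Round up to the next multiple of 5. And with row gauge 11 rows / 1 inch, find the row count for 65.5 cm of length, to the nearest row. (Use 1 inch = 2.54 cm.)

Cast on 415 stitches; work 284 rows.

Finished = 131.5 + 5 = 136.5 cm.
136.5 cm × 1/2.54 = 53.74 inches.
27/3.5 = 7.714 sts per in; 53.74 × 7.714 = 414.57 sts.
Next multiple of 5 → 415.
65.5 cm = 25.79 inches; × 11 = 283.66 → 284 rows.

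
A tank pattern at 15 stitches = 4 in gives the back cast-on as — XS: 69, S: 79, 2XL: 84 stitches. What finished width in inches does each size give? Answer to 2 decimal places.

15/4 = 3.75 sts per in.
XS: 69 / 3.75 = 18.400 → 18.40 in.
S: 79 / 3.75 = 21.067 → 21.07 in.
2XL: 84 / 3.75 = 22.400 → 22.40 in.

XS 18.40 inches; S 21.07 inches; 2XL 22.40 inches.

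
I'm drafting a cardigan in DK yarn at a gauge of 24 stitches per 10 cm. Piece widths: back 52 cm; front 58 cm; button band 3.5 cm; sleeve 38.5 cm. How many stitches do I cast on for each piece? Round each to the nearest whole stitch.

back 125; front 139; button band 8; sleeve 92.

Rate = 24/10 = 2.4 sts per cm.
back: 52 × 2.4 = 124.80 → 125.
front: 58 × 2.4 = 139.20 → 139.
button band: 3.5 × 2.4 = 8.40 → 8.
sleeve: 38.5 × 2.4 = 92.40 → 92.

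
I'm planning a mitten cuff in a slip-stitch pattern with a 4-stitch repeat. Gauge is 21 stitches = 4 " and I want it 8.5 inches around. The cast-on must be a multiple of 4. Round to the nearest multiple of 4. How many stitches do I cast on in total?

21 / 4 = 5.25 sts per inch.
8.5 × 5.25 = 44.62 sts.
Nearest multiple of 4: 44.

CO 44 sts.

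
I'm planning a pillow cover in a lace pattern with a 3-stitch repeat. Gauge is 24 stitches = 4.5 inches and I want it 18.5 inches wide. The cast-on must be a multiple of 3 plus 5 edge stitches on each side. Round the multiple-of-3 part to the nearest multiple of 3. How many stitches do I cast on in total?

Cast on 100 stitches.

24 / 4.5 = 5.333 sts per inch.
18.5 × 5.333 = 98.67 sts.
Less 10 edge sts → 88.67 for the repeat.
Nearest multiple of 3: 90.
Add back 10 edge sts → 100.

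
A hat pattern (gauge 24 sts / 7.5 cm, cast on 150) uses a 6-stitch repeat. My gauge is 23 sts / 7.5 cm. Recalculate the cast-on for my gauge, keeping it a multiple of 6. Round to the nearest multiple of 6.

150 × 23 / 24 = 143.75.
Nearest multiple of 6: 144.

CO 144 sts.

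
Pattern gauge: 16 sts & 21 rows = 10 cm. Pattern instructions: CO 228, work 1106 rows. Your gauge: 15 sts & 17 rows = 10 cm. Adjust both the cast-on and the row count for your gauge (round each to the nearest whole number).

Cast on 214 stitches; work 895 rows.

Stitches: 228 × 15/16 = 213.75 → 214.
Rows: 1106 × 17/21 = 895.33 → 895.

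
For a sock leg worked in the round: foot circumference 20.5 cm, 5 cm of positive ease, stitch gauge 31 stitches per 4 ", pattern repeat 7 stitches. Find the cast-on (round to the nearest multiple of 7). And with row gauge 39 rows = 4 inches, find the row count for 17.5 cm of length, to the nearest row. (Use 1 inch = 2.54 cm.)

Cast on 77 stitches; work 67 rows.

Finished = 20.5 + 5 = 25.5 cm.
25.5 cm × 1/2.54 = 10.04 inches.
31/4 = 7.75 sts per in; 10.04 × 7.75 = 77.81 sts.
Nearest multiple of 7 → 77.
17.5 cm = 6.89 inches; × 9.75 = 67.18 → 67 rows.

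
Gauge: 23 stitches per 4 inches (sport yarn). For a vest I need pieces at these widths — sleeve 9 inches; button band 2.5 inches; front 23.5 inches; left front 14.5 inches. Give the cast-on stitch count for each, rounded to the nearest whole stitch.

sleeve 52; button band 14; front 135; left front 83.

Rate = 23/4 = 5.75 sts per in.
sleeve: 9 × 5.75 = 51.75 → 52.
button band: 2.5 × 5.75 = 14.38 → 14.
front: 23.5 × 5.75 = 135.12 → 135.
left front: 14.5 × 5.75 = 83.38 → 83.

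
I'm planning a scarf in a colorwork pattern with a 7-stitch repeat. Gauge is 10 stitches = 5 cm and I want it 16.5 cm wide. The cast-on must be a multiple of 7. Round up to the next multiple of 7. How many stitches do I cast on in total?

10 / 5 = 2 sts per cm.
16.5 × 2 = 33.00 sts.
Next multiple of 7: 35.

Cast on 35 stitches.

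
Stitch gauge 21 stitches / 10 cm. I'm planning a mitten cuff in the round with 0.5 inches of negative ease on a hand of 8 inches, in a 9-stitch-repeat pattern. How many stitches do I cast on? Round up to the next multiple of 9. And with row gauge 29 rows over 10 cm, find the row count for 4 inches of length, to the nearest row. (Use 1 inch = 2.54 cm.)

Finished = 8 − 0.5 = 7.5 inches.
7.5 inches × 2.54 = 19.05 cm.
21/10 = 2.1 sts per cm; 19.05 × 2.1 = 40.01 sts.
Next multiple of 9 → 45.
4 inches = 10.16 cm; × 2.9 = 29.46 → 29 rows.

Cast on 45 stitches; work 29 rows.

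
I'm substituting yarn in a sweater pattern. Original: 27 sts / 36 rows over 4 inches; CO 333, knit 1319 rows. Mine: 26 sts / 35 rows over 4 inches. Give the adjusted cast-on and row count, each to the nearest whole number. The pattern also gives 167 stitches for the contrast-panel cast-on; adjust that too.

Stitches: 333 × 26/27 = 320.67 → 321.
Rows: 1319 × 35/36 = 1282.36 → 1282.
contrast-panel cast-on: 167 × 26/27 = 160.81 → 161.

Cast on 321 stitches; work 1282 rows; contrast-panel cast-on 161 stitches.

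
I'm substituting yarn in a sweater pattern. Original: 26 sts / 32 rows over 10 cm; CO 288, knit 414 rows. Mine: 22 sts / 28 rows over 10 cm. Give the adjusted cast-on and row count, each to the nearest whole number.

Stitches: 288 × 22/26 = 243.69 → 244.
Rows: 414 × 28/32 = 362.25 → 362.

Cast on 244 stitches; work 362 rows.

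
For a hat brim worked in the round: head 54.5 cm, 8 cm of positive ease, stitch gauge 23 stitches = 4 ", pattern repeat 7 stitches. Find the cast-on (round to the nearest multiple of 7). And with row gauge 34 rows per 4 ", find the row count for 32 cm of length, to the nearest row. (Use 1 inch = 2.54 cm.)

Cast on 140 stitches; work 107 rows.

Finished = 54.5 + 8 = 62.5 cm.
62.5 cm × 1/2.54 = 24.61 inches.
23/4 = 5.75 sts per in; 24.61 × 5.75 = 141.49 sts.
Nearest multiple of 7 → 140.
32 cm = 12.60 inches; × 8.5 = 107.09 → 107 rows.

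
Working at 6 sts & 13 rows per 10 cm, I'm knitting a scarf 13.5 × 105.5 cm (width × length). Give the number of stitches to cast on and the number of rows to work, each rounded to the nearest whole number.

Cast on 8 stitches and work 137 rows.

Stitch gauge = 6/10 = 0.6 sts/cm; 13.5 × 0.6 = 8.10 → 8 sts.
Row gauge = 13/10 = 1.3 rows/cm; 105.5 × 1.3 = 137.15 → 137 rows.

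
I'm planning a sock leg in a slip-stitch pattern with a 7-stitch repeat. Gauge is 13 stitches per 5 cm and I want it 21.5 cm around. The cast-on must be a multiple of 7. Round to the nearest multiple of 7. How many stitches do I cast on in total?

13 / 5 = 2.6 sts per cm.
21.5 × 2.6 = 55.90 sts.
Nearest multiple of 7: 56.

56 stitches.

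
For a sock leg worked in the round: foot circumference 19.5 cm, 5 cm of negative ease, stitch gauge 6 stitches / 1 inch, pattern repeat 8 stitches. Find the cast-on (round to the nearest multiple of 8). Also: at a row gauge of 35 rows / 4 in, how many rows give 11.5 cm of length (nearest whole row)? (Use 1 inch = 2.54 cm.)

Finished = 19.5 − 5 = 14.5 cm.
14.5 cm × 1/2.54 = 5.71 inches.
6/1 = 6 sts per in; 5.71 × 6 = 34.25 sts.
Nearest multiple of 8 → 32.
11.5 cm = 4.53 inches; × 8.75 = 39.62 → 40 rows.

Cast on 32 stitches; work 40 rows.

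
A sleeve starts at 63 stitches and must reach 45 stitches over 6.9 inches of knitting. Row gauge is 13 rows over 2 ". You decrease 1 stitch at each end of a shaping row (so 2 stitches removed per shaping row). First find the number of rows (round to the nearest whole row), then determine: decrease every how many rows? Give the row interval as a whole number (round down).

Decrease every 5th row.

Rows = 6.9 × 6.5 = 44.9 → 45 rows.
Stitches to remove: 18 → 9 shaping rows (at 2 st each).
45 / 9 = 5.00 → every 5 rows.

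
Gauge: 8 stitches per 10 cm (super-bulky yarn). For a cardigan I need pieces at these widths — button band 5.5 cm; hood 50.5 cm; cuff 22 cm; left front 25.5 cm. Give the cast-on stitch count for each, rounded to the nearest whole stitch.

Rate = 8/10 = 0.8 sts per cm.
button band: 5.5 × 0.8 = 4.40 → 4.
hood: 50.5 × 0.8 = 40.40 → 40.
cuff: 22 × 0.8 = 17.60 → 18.
left front: 25.5 × 0.8 = 20.40 → 20.

button band 4; hood 40; cuff 18; left front 20.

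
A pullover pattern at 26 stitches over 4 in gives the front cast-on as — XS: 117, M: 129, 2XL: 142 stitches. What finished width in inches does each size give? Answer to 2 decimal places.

26/4 = 6.5 sts per in.
XS: 117 / 6.5 = 18.000 → 18.00 in.
M: 129 / 6.5 = 19.846 → 19.85 in.
2XL: 142 / 6.5 = 21.846 → 21.85 in.

XS 18.00 inches; M 19.85 inches; 2XL 21.85 inches.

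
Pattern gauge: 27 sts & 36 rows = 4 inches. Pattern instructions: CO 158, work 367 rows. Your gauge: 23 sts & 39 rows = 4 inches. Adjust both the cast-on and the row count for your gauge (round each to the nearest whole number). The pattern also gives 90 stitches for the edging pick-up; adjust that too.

Stitches: 158 × 23/27 = 134.59 → 135.
Rows: 367 × 39/36 = 397.58 → 398.
edging pick-up: 90 × 23/27 = 76.67 → 77.

Cast on 135 stitches; work 398 rows; edging pick-up 77 stitches.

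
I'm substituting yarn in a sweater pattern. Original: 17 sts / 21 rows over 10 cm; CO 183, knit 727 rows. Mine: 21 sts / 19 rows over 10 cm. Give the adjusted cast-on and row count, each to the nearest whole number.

Cast on 226 stitches; work 658 rows.

Stitches: 183 × 21/17 = 226.06 → 226.
Rows: 727 × 19/21 = 657.76 → 658.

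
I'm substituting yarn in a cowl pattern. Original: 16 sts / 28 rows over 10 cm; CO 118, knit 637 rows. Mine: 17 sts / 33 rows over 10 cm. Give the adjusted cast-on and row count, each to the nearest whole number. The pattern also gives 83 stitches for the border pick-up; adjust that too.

Cast on 125 stitches; work 751 rows; border pick-up 88 stitches.

Stitches: 118 × 17/16 = 125.38 → 125.
Rows: 637 × 33/28 = 750.75 → 751.
border pick-up: 83 × 17/16 = 88.19 → 88.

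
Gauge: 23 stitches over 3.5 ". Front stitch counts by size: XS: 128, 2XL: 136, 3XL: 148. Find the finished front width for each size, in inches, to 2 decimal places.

23/3.5 = 6.571 sts per in.
XS: 128 / 6.571 = 19.478 → 19.48 in.
2XL: 136 / 6.571 = 20.696 → 20.70 in.
3XL: 148 / 6.571 = 22.522 → 22.52 in.

XS 19.48 inches; 2XL 20.70 inches; 3XL 22.52 inches.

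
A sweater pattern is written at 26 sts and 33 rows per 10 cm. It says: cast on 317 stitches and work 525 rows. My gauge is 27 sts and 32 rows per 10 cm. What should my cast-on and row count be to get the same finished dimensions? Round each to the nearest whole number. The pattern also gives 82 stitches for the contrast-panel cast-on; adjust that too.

Stitches: 317 × 27/26 = 329.19 → 329.
Rows: 525 × 32/33 = 509.09 → 509.
contrast-panel cast-on: 82 × 27/26 = 85.15 → 85.

Cast on 329 stitches; work 509 rows; contrast-panel cast-on 85 stitches.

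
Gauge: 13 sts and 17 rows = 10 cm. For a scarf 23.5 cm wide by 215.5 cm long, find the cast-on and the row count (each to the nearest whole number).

Cast on 31 stitches and work 366 rows.

Stitch gauge = 13/10 = 1.3 sts/cm; 23.5 × 1.3 = 30.55 → 31 sts.
Row gauge = 17/10 = 1.7 rows/cm; 215.5 × 1.7 = 366.35 → 366 rows.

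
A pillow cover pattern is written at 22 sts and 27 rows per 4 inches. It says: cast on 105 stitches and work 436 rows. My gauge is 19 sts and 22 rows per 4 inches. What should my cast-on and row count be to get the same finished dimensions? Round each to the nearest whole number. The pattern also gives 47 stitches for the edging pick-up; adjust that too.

Cast on 91 stitches; work 355 rows; edging pick-up 41 stitches.

Stitches: 105 × 19/22 = 90.68 → 91.
Rows: 436 × 22/27 = 355.26 → 355.
edging pick-up: 47 × 19/22 = 40.59 → 41.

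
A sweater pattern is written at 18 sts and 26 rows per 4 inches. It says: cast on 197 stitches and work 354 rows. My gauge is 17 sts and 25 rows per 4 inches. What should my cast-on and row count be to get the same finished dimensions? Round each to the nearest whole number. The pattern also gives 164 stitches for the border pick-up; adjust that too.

Stitches: 197 × 17/18 = 186.06 → 186.
Rows: 354 × 25/26 = 340.38 → 340.
border pick-up: 164 × 17/18 = 154.89 → 155.

Cast on 186 stitches; work 340 rows; border pick-up 155 stitches.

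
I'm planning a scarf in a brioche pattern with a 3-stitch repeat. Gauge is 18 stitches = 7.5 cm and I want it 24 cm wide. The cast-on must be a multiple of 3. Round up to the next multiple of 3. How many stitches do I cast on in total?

18 / 7.5 = 2.4 sts per cm.
24 × 2.4 = 57.60 sts.
Next multiple of 3: 60.

Cast on 60 stitches.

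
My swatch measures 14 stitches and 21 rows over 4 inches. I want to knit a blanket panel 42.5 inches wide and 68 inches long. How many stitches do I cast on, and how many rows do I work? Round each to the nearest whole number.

Stitch gauge = 14/4 = 3.5 sts/in; 42.5 × 3.5 = 148.75 → 149 sts.
Row gauge = 21/4 = 5.25 rows/in; 68 × 5.25 = 357.00 → 357 rows.

Cast on 149 stitches and work 357 rows.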